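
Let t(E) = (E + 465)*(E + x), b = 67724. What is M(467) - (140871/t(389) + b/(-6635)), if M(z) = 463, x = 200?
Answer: 1578367846289/3337444810 ≈ 472.93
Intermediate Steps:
t(E) = (200 + E)*(465 + E) (t(E) = (E + 465)*(E + 200) = (465 + E)*(200 + E) = (200 + E)*(465 + E))
M(467) - (140871/t(389) + b/(-6635)) = 463 - (140871/(93000 + 389² + 665*389) + 67724/(-6635)) = 463 - (140871/(93000 + 151321 + 258685) + 67724*(-1/6635)) = 463 - (140871/503006 - 67724/6635) = 463 - 1*(-33130899259/3337444810) = 463 + 33130899259/3337444810 = 1578367846289/3337444810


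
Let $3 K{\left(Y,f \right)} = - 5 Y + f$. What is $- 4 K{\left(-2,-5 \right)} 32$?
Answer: $- \frac{640}{3} \approx -213.33$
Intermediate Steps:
$K{\left(Y,f \right)} = - \frac{5 Y}{3} + \frac{f}{3}$ ($K{\left(Y,f \right)} = \frac{- 5 Y + f}{3} = \frac{f - 5 Y}{3} = - \frac{5 Y}{3} + \frac{f}{3}$)
$- 4 K{\left(-2,-5 \right)} 32 = - 4 \left(\left(- \frac{5}{3}\right) \left(-2\right) + \frac{1}{3} \left(-5\right)\right) 32 = - 4 \left(\frac{10}{3} - \frac{5}{3}\right) 32 = \left(-4\right) \frac{5}{3} \cdot 32 = \left(- \frac{20}{3}\right) 32 = - \frac{640}{3}$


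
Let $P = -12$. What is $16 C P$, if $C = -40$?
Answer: $7680$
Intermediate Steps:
$16 C P = 16 \left(-40\right) \left(-12\right) = \left(-640\right) \left(-12\right) = 7680$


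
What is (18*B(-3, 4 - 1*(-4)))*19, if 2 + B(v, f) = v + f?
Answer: 1026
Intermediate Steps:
B(v, f) = -2 + f + v (B(v, f) = -2 + (v + f) = -2 + (f + v) = -2 + f + v)
(18*B(-3, 4 - 1*(-4)))*19 = (18*(-2 + (4 - 1*(-4)) - 3))*19 = (18*(-2 + (4 + 4) - 3))*19 = (18*(-2 + 8 - 3))*19 = (18*3)*19 = 54*19 = 1026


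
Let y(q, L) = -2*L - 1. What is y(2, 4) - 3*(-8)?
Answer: 15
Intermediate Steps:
y(q, L) = -1 - 2*L
y(2, 4) - 3*(-8) = (-1 - 2*4) - 3*(-8) = (-1 - 8) + 24 = -9 + 24 = 15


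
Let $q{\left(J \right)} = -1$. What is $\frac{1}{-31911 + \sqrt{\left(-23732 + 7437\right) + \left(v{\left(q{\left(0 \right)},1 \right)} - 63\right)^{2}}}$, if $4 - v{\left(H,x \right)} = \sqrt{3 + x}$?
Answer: $- \frac{31911}{1018324495} - \frac{i \sqrt{12574}}{1018324495} \approx -3.1337 \cdot 10^{-5} - 1.1012 \cdot 10^{-7} i$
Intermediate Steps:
$v{\left(H,x \right)} = 4 - \sqrt{3 + x}$
$\frac{1}{-31911 + \sqrt{\left(-23732 + 7437\right) + \left(v{\left(q{\left(0 \right)},1 \right)} - 63\right)^{2}}} = \frac{1}{-31911 + \sqrt{\left(-23732 + 7437\right) + \left(\left(4 - \sqrt{3 + 1}\right) - 63\right)^{2}}} = \frac{1}{-31911 + \sqrt{-16295 + \left(\left(4 - \sqrt{4}\right) - 63\right)^{2}}} = \frac{1}{-31911 + \sqrt{-16295 + \left(\left(4 - 2\right) - 63\right)^{2}}} = \frac{1}{-31911 + \sqrt{-16295 + \left(2 - 63\right)^{2}}} = \frac{1}{-31911 + \sqrt{-16295 + \left(-61\right)^{2}}} = \frac{1}{-31911 + \sqrt{-16295 + 3721}} = \frac{1}{-31911 + \sqrt{-12574}} = \frac{1}{-31911 + i \sqrt{12574}}$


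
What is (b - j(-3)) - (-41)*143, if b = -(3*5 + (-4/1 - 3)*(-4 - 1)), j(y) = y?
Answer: 5816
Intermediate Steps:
b = -50 (b = -(15 + (-4*1 - 3)*(-5)) = -(15 + (-4 - 3)*(-5)) = -(15 - 7*(-5)) = -(15 + 35) = -1*50 = -50)
(b - j(-3)) - (-41)*143 = (-50 - 1*(-3)) - (-41)*143 = (-50 + 3) - 41*(-143) = -47 + 5863 = 5816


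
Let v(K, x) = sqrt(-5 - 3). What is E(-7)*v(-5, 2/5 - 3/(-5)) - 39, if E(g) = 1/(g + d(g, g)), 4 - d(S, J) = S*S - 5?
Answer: -39 - 2*I*sqrt(2)/47 ≈ -39.0 - 0.060179*I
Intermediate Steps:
d(S, J) = 9 - S**2 (d(S, J) = 4 - (S*S - 5) = 4 - (S**2 - 5) = 4 - (-5 + S**2) = 4 + (5 - S**2) = 9 - S**2)
v(K, x) = 2*I*sqrt(2) (v(K, x) = sqrt(-8) = 2*I*sqrt(2))
E(g) = 1/(9 + g - g**2) (E(g) = 1/(g + (9 - g**2)) = 1/(9 + g - g**2))
E(-7)*v(-5, 2/5 - 3/(-5)) - 39 = (2*I*sqrt(2))/(9 - 7 - 1*(-7)**2) - 39 = (2*I*sqrt(2))/(9 - 7 - 1*49) - 39 = (2*I*sqrt(2))/(9 - 7 - 49) - 39 = (2*I*sqrt(2))/(-47) - 39 = -2*I*sqrt(2)/47 - 39 = -39 - 2*I*sqrt(2)/47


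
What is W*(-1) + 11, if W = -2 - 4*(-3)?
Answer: 1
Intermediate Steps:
W = 10 (W = -2 + 12 = 10)
W*(-1) + 11 = 10*(-1) + 11 = -10 + 11 = 1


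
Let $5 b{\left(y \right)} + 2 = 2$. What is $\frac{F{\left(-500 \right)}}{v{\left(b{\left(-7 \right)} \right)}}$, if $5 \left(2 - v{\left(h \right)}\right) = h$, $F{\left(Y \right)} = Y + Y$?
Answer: $-500$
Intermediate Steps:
$b{\left(y \right)} = 0$ ($b{\left(y \right)} = - \frac{2}{5} + \frac{1}{5} \cdot 2 = - \frac{2}{5} + \frac{2}{5} = 0$)
$F{\left(Y \right)} = 2 Y$
$v{\left(h \right)} = 2 - \frac{h}{5}$
$\frac{F{\left(-500 \right)}}{v{\left(b{\left(-7 \right)} \right)}} = \frac{2 \left(-500\right)}{2 - 0} = - \frac{1000}{2 + 0} = - \frac{1000}{2} = \left(-1000\right) \frac{1}{2} = -500$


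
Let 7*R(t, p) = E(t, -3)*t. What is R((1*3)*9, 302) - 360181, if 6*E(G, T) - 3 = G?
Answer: -2521132/7 ≈ -3.6016e+5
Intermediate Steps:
E(G, T) = 1/2 + G/6
R(t, p) = t*(1/2 + t/6)/7 (R(t, p) = ((1/2 + t/6)*t)/7 = (t*(1/2 + t/6))/7 = t*(1/2 + t/6)/7)
R((1*3)*9, 302) - 360181 = ((1*3)*9)*(3 + (1*3)*9)/42 - 360181 = (3*9)*(3 + 3*9)/42 - 360181 = (1/42)*27*(3 + 27) - 360181 = (1/42)*27*30 - 360181 = 135/7 - 360181 = -2521132/7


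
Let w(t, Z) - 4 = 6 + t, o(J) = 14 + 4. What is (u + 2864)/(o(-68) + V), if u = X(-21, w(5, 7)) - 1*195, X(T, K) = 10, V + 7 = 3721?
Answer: 893/1244 ≈ 0.71785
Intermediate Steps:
V = 3714 (V = -7 + 3721 = 3714)
o(J) = 18
w(t, Z) = 10 + t (w(t, Z) = 4 + (6 + t) = 10 + t)
u = -185 (u = 10 - 1*195 = 10 - 195 = -185)
(u + 2864)/(o(-68) + V) = (-185 + 2864)/(18 + 3714) = 2679/3732 = 2679*(1/3732) = 893/1244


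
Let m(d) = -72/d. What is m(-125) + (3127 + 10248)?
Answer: 1671947/125 ≈ 13376.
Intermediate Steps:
m(-125) + (3127 + 10248) = -72/(-125) + (3127 + 10248) = -72*(-1/125) + 13375 = 72/125 + 13375 = 1671947/125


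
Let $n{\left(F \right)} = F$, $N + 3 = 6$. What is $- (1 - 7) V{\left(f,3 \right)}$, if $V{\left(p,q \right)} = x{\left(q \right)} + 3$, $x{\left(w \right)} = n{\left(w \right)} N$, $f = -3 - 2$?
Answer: $72$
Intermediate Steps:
$N = 3$ ($N = -3 + 6 = 3$)
$f = -5$ ($f = -3 - 2 = -5$)
$x{\left(w \right)} = 3 w$ ($x{\left(w \right)} = w 3 = 3 w$)
$V{\left(p,q \right)} = 3 + 3 q$ ($V{\left(p,q \right)} = 3 q + 3 = 3 + 3 q$)
$- (1 - 7) V{\left(f,3 \right)} = - (1 - 7) \left(3 + 3 \cdot 3\right) = \left(-1\right) \left(-6\right) \left(3 + 9\right) = 6 \cdot 12 = 72$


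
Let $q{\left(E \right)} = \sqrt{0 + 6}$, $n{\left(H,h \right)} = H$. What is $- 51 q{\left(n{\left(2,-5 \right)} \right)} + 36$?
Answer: $36 - 51 \sqrt{6} \approx -88.924$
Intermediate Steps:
$q{\left(E \right)} = \sqrt{6}$
$- 51 q{\left(n{\left(2,-5 \right)} \right)} + 36 = - 51 \sqrt{6} + 36 = 36 - 51 \sqrt{6}$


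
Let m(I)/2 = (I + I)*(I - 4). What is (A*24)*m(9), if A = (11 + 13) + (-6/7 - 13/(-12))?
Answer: 732600/7 ≈ 1.0466e+5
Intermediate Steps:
m(I) = 4*I*(-4 + I) (m(I) = 2*((I + I)*(I - 4)) = 2*((2*I)*(-4 + I)) = 2*(2*I*(-4 + I)) = 4*I*(-4 + I))
A = 2035/84 (A = 24 + (-6*⅐ - 13*(-1/12)) = 24 + (-6/7 + 13/12) = 24 + 19/84 = 2035/84 ≈ 24.226)
(A*24)*m(9) = ((2035/84)*24)*(4*9*(-4 + 9)) = 4070*(4*9*5)/7 = (4070/7)*180 = 732600/7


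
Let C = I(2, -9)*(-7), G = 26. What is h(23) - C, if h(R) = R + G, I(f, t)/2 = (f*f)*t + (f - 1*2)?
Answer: -455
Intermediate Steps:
I(f, t) = -4 + 2*f + 2*t*f² (I(f, t) = 2*((f*f)*t + (f - 1*2)) = 2*(f²*t + (f - 2)) = 2*(t*f² + (-2 + f)) = 2*(-2 + f + t*f²) = -4 + 2*f + 2*t*f²)
C = 504 (C = (-4 + 2*2 + 2*(-9)*2²)*(-7) = (-4 + 4 + 2*(-9)*4)*(-7) = (-4 + 4 - 72)*(-7) = -72*(-7) = 504)
h(R) = 26 + R (h(R) = R + 26 = 26 + R)
h(23) - C = (26 + 23) - 1*504 = 49 - 504 = -455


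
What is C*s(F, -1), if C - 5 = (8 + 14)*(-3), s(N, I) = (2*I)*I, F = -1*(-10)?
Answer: -122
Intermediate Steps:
F = 10
s(N, I) = 2*I**2
C = -61 (C = 5 + (8 + 14)*(-3) = 5 + 22*(-3) = 5 - 66 = -61)
C*s(F, -1) = -122*(-1)**2 = -122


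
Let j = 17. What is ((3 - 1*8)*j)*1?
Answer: -85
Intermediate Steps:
((3 - 1*8)*j)*1 = ((3 - 1*8)*17)*1 = ((3 - 8)*17)*1 = -5*17*1 = -85*1 = -85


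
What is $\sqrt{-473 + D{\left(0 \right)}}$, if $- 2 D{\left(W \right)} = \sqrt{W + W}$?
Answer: $i \sqrt{473} \approx 21.749 i$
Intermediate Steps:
$D{\left(W \right)} = - \frac{\sqrt{2} \sqrt{W}}{2}$ ($D{\left(W \right)} = - \frac{\sqrt{W + W}}{2} = - \frac{\sqrt{2 W}}{2} = - \frac{\sqrt{2} \sqrt{W}}{2}$)
$\sqrt{-473 + D{\left(0 \right)}} = \sqrt{-473 - \frac{\sqrt{2} \sqrt{0}}{2}} = \sqrt{-473 - \frac{1}{2} \sqrt{2} \cdot 0} = \sqrt{-473 + 0} = \sqrt{-473} = i \sqrt{473}$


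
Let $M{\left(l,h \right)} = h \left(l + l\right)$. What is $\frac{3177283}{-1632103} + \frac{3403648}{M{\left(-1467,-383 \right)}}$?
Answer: $\frac{992360652209}{917015023683} \approx 1.0822$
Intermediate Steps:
$M{\left(l,h \right)} = 2 h l$ ($M{\left(l,h \right)} = h 2 l = 2 h l$)
$\frac{3177283}{-1632103} + \frac{3403648}{M{\left(-1467,-383 \right)}} = \frac{3177283}{-1632103} + \frac{3403648}{2 \left(-383\right) \left(-1467\right)} = 3177283 \left(- \frac{1}{1632103}\right) + \frac{3403648}{1123722} = - \frac{3177283}{1632103} + 3403648 \cdot \frac{1}{1123722} = - \frac{3177283}{1632103} + \frac{1701824}{561861} = \frac{992360652209}{917015023683}$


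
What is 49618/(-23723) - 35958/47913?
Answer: -1076792956/378880033 ≈ -2.8420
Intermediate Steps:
49618/(-23723) - 35958/47913 = 49618*(-1/23723) - 35958*1/47913 = -49618/23723 - 11986/15971 = -1076792956/378880033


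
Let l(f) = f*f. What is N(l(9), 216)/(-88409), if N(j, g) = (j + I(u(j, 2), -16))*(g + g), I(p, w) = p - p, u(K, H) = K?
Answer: -34992/88409 ≈ -0.39580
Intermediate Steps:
I(p, w) = 0
l(f) = f²
N(j, g) = 2*g*j (N(j, g) = (j + 0)*(g + g) = j*(2*g) = 2*g*j)
N(l(9), 216)/(-88409) = (2*216*9²)/(-88409) = (2*216*81)*(-1/88409) = 34992*(-1/88409) = -34992/88409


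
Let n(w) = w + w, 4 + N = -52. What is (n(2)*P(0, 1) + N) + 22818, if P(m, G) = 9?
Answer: 22798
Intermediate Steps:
N = -56 (N = -4 - 52 = -56)
n(w) = 2*w
(n(2)*P(0, 1) + N) + 22818 = ((2*2)*9 - 56) + 22818 = (4*9 - 56) + 22818 = (36 - 56) + 22818 = -20 + 22818 = 22798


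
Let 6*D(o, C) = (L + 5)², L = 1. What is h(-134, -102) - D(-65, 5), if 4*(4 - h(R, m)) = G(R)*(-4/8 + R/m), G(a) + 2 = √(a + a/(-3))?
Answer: -325/204 - 83*I*√201/612 ≈ -1.5931 - 1.9228*I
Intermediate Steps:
G(a) = -2 + √6*√a/3 (G(a) = -2 + √(a + a/(-3)) = -2 + √(a + a*(-⅓)) = -2 + √(a - a/3) = -2 + √(2*a/3) = -2 + √6*√a/3)
h(R, m) = 4 - (-2 + √6*√R/3)*(-½ + R/m)/4 (h(R, m) = 4 - (-2 + √6*√R/3)*(-4/8 + R/m)/4 = 4 - (-2 + √6*√R/3)*(-4*⅛ + R/m)/4 = 4 - (-2 + √6*√R/3)*(-½ + R/m)/4)
D(o, C) = 6 (D(o, C) = (1 + 5)²/6 = (⅙)*6² = (⅙)*36 = 6)
h(-134, -102) - D(-65, 5) = (1/24)*(-102*(90 + √6*√(-134)) - 2*(-134)*(-6 + √6*√(-134)))/(-102) - 1*6 = (1/24)*(-1/102)*(-102*(90 + √6*(I*√134)) - 2*(-134)*(-6 + √6*(I*√134))) - 6 = (1/24)*(-1/102)*(-102*(90 + 2*I*√201) - 2*(-134)*(-6 + 2*I*√201)) - 6 = (1/24)*(-1/102)*((-9180 - 204*I*√201) + (-1608 + 536*I*√201)) - 6 = (1/24)*(-1/102)*(-10788 + 332*I*√201) - 6 = (899/204 - 83*I*√201/612) - 6 = -325/204 - 83*I*√201/612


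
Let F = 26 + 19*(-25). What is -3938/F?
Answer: 3938/449 ≈ 8.7706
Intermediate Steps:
F = -449 (F = 26 - 475 = -449)
-3938/F = -3938/(-449) = -3938*(-1/449) = 3938/449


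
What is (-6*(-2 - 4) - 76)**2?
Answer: 1600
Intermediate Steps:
(-6*(-2 - 4) - 76)**2 = (-6*(-6) - 76)**2 = (36 - 76)**2 = (-40)**2 = 1600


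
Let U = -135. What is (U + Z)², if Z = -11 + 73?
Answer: 5329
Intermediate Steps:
Z = 62
(U + Z)² = (-135 + 62)² = (-73)² = 5329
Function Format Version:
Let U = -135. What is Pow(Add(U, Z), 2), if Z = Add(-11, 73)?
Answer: 5329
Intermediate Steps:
Z = 62
Pow(Add(U, Z), 2) = Pow(Add(-135, 62), 2) = Pow(-73, 2) = 5329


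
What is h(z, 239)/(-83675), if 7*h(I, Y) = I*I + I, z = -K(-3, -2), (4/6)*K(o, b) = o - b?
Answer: -3/468580 ≈ -6.4023e-6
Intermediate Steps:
K(o, b) = -3*b/2 + 3*o/2 (K(o, b) = 3*(o - b)/2 = -3*b/2 + 3*o/2)
z = 3/2 (z = -(-3/2*(-2) + (3/2)*(-3)) = -(3 - 9/2) = -1*(-3/2) = 3/2 ≈ 1.5000)
h(I, Y) = I/7 + I**2/7 (h(I, Y) = (I*I + I)/7 = (I**2 + I)/7 = (I + I**2)/7 = I/7 + I**2/7)
h(z, 239)/(-83675) = ((1/7)*(3/2)*(1 + 3/2))/(-83675) = ((1/7)*(3/2)*(5/2))*(-1/83675) = (15/28)*(-1/83675) = -3/468580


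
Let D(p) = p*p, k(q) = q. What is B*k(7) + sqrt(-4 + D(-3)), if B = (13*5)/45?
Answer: 91/9 + sqrt(5) ≈ 12.347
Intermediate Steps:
D(p) = p**2
B = 13/9 (B = 65*(1/45) = 13/9 ≈ 1.4444)
B*k(7) + sqrt(-4 + D(-3)) = (13/9)*7 + sqrt(-4 + (-3)**2) = 91/9 + sqrt(-4 + 9) = 91/9 + sqrt(5)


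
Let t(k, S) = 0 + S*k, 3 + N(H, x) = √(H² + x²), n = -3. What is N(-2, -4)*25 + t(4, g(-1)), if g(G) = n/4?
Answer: -78 + 50*√5 ≈ 33.803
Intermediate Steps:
N(H, x) = -3 + √(H² + x²)
g(G) = -¾ (g(G) = -3/4 = -3*¼ = -¾)
t(k, S) = S*k
N(-2, -4)*25 + t(4, g(-1)) = (-3 + √((-2)² + (-4)²))*25 - ¾*4 = (-3 + √(4 + 16))*25 - 3 = (-3 + √20)*25 - 3 = (-3 + 2*√5)*25 - 3 = (-75 + 50*√5) - 3 = -78 + 50*√5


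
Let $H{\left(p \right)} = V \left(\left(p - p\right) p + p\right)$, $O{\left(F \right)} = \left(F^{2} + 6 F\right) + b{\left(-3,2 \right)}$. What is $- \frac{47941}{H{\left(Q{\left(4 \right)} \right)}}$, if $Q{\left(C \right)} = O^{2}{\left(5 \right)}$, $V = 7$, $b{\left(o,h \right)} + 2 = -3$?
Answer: $- \frac{47941}{17500} \approx -2.7395$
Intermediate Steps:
$b{\left(o,h \right)} = -5$ ($b{\left(o,h \right)} = -2 - 3 = -5$)
$O{\left(F \right)} = -5 + F^{2} + 6 F$ ($O{\left(F \right)} = \left(F^{2} + 6 F\right) - 5 = -5 + F^{2} + 6 F$)
$Q{\left(C \right)} = 2500$ ($Q{\left(C \right)} = \left(-5 + 5^{2} + 6 \cdot 5\right)^{2} = \left(-5 + 25 + 30\right)^{2} = 50^{2} = 2500$)
$H{\left(p \right)} = 7 p$ ($H{\left(p \right)} = 7 \left(\left(p - p\right) p + p\right) = 7 \left(0 p + p\right) = 7 \left(0 + p\right) = 7 p$)
$- \frac{47941}{H{\left(Q{\left(4 \right)} \right)}} = - \frac{47941}{7 \cdot 2500} = - \frac{47941}{17500}$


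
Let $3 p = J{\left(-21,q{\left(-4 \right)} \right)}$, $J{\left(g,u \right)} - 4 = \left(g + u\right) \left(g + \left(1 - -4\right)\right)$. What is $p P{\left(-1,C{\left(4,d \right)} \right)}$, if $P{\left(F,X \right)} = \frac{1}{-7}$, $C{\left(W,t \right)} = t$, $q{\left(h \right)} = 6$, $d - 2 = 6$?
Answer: $- \frac{244}{21} \approx -11.619$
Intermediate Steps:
$d = 8$ ($d = 2 + 6 = 8$)
$J{\left(g,u \right)} = 4 + \left(5 + g\right) \left(g + u\right)$ ($J{\left(g,u \right)} = 4 + \left(g + u\right) \left(g + \left(1 - -4\right)\right) = 4 + \left(g + u\right) \left(g + \left(1 + 4\right)\right) = 4 + \left(g + u\right) \left(g + 5\right) = 4 + \left(g + u\right) \left(5 + g\right) = 4 + \left(5 + g\right) \left(g + u\right)$)
$P{\left(F,X \right)} = - \frac{1}{7}$
$p = \frac{244}{3}$ ($p = \frac{4 + \left(-21\right)^{2} + 5 \left(-21\right) + 5 \cdot 6 - 126}{3} = \frac{4 + 441 - 105 + 30 - 126}{3} = \frac{1}{3} \cdot 244 = \frac{244}{3} \approx 81.333$)
$p P{\left(-1,C{\left(4,d \right)} \right)} = \frac{244}{3} \left(- \frac{1}{7}\right) = - \frac{244}{21}$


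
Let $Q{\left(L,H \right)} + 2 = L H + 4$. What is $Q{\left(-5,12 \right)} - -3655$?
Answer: $3597$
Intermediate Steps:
$Q{\left(L,H \right)} = 2 + H L$ ($Q{\left(L,H \right)} = -2 + \left(L H + 4\right) = -2 + \left(H L + 4\right) = -2 + \left(4 + H L\right) = 2 + H L$)
$Q{\left(-5,12 \right)} - -3655 = \left(2 + 12 \left(-5\right)\right) - -3655 = \left(2 - 60\right) + 3655 = -58 + 3655 = 3597$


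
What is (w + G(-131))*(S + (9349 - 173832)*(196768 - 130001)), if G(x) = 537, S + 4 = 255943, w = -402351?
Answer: 4412633158666908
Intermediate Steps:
S = 255939 (S = -4 + 255943 = 255939)
(w + G(-131))*(S + (9349 - 173832)*(196768 - 130001)) = (-402351 + 537)*(255939 + (9349 - 173832)*(196768 - 130001)) = -401814*(255939 - 164483*66767) = -401814*(255939 - 10982036461) = -401814*(-10981780522) = 4412633158666908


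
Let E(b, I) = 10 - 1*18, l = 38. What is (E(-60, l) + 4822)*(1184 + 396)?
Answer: 7606120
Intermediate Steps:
E(b, I) = -8 (E(b, I) = 10 - 18 = -8)
(E(-60, l) + 4822)*(1184 + 396) = (-8 + 4822)*(1184 + 396) = 4814*1580 = 7606120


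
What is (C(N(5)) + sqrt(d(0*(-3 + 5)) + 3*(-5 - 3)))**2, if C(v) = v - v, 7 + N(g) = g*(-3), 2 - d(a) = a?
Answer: -22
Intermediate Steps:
d(a) = 2 - a
N(g) = -7 - 3*g (N(g) = -7 + g*(-3) = -7 - 3*g)
C(v) = 0
(C(N(5)) + sqrt(d(0*(-3 + 5)) + 3*(-5 - 3)))**2 = (0 + sqrt((2 - 0*(-3 + 5)) + 3*(-5 - 3)))**2 = (0 + sqrt((2 - 0*2) + 3*(-8)))**2 = (0 + sqrt((2 - 1*0) - 24))**2 = (0 + sqrt((2 + 0) - 24))**2 = (0 + sqrt(2 - 24))**2 = (0 + sqrt(-22))**2 = (0 + I*sqrt(22))**2 = (I*sqrt(22))**2 = -22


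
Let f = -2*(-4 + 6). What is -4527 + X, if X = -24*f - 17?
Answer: -4448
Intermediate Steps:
f = -4 (f = -2*2 = -4)
X = 79 (X = -24*(-4) - 17 = 96 - 17 = 79)
-4527 + X = -4527 + 79 = -4448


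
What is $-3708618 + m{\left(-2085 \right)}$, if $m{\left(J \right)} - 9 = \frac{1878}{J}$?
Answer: $- \frac{2577483881}{695} \approx -3.7086 \cdot 10^{6}$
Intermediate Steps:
$m{\left(J \right)} = 9 + \frac{1878}{J}$
$-3708618 + m{\left(-2085 \right)} = -3708618 + \left(9 + \frac{1878}{-2085}\right) = -3708618 + \left(9 + 1878 \left(- \frac{1}{2085}\right)\right) = -3708618 + \left(9 - \frac{626}{695}\right) = -3708618 + \frac{5629}{695} = - \frac{2577483881}{695}$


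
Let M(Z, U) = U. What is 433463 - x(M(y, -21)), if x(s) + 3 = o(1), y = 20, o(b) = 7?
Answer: 433459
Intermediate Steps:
x(s) = 4 (x(s) = -3 + 7 = 4)
433463 - x(M(y, -21)) = 433463 - 1*4 = 433463 - 4 = 433459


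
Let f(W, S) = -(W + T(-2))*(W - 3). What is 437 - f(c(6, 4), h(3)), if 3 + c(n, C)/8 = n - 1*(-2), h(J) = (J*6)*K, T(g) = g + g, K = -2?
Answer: 1769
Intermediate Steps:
T(g) = 2*g
h(J) = -12*J (h(J) = (J*6)*(-2) = (6*J)*(-2) = -12*J)
c(n, C) = -8 + 8*n (c(n, C) = -24 + 8*(n - 1*(-2)) = -24 + 8*(n + 2) = -24 + 8*(2 + n) = -24 + (16 + 8*n) = -8 + 8*n)
f(W, S) = -(-4 + W)*(-3 + W) (f(W, S) = -(W + 2*(-2))*(W - 3) = -(W - 4)*(-3 + W) = -(-4 + W)*(-3 + W))
437 - f(c(6, 4), h(3)) = 437 - (-12 - (-8 + 8*6)**2 + 7*(-8 + 8*6)) = 437 - (-12 - (-8 + 48)**2 + 7*(-8 + 48)) = 437 - (-12 - 1*40**2 + 7*40) = 437 - (-12 - 1*1600 + 280) = 437 - (-12 - 1600 + 280) = 437 - 1*(-1332) = 437 + 1332 = 1769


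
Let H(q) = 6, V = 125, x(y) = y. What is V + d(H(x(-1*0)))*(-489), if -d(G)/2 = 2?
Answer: 2081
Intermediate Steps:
d(G) = -4 (d(G) = -2*2 = -4)
V + d(H(x(-1*0)))*(-489) = 125 - 4*(-489) = 125 + 1956 = 2081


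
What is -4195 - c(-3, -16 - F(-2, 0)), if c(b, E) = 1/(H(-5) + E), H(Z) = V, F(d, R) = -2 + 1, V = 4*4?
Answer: -4196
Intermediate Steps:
V = 16
F(d, R) = -1
H(Z) = 16
c(b, E) = 1/(16 + E)
-4195 - c(-3, -16 - F(-2, 0)) = -4195 - 1/(16 + (-16 - 1*(-1))) = -4195 - 1/(16 + (-16 + 1)) = -4195 - 1/(16 - 15) = -4195 - 1/1 = -4195 - 1*1 = -4195 - 1 = -4196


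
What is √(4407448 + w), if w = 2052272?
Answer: 2*√1614930 ≈ 2541.6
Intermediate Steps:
√(4407448 + w) = √(4407448 + 2052272) = √6459720 = 2*√1614930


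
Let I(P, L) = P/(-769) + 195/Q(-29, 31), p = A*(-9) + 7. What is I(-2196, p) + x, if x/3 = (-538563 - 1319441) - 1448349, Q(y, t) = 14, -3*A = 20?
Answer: -106788408495/10766 ≈ -9.9190e+6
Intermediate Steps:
A = -20/3 (A = -1/3*20 = -20/3 ≈ -6.6667)
p = 67 (p = -20/3*(-9) + 7 = 60 + 7 = 67)
I(P, L) = 195/14 - P/769 (I(P, L) = P/(-769) + 195/14 = P*(-1/769) + 195*(1/14) = -P/769 + 195/14 = 195/14 - P/769)
x = -9919059 (x = 3*((-538563 - 1319441) - 1448349) = 3*(-1858004 - 1448349) = 3*(-3306353) = -9919059)
I(-2196, p) + x = (195/14 - 1/769*(-2196)) - 9919059 = (195/14 + 2196/769) - 9919059 = 180699/10766 - 9919059 = -106788408495/10766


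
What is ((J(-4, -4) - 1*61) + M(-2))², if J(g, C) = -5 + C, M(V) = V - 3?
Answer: 5625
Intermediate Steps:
M(V) = -3 + V
((J(-4, -4) - 1*61) + M(-2))² = (((-5 - 4) - 1*61) + (-3 - 2))² = ((-9 - 61) - 5)² = (-70 - 5)² = (-75)² = 5625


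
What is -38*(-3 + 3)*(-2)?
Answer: 0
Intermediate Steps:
-38*(-3 + 3)*(-2) = -0*(-2) = -38*0 = 0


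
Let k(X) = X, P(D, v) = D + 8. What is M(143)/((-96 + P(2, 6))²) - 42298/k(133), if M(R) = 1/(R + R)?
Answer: -89471098155/281329048 ≈ -318.03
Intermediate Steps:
M(R) = 1/(2*R)
P(D, v) = 8 + D
M(143)/((-96 + P(2, 6))²) - 42298/k(133) = ((½)/143)/((-96 + (8 + 2))²) - 42298/133 = ((½)*(1/143))/((-96 + 10)²) - 42298*1/133 = 1/(286*((-86)²)) - 42298/133 = (1/286)/7396 - 42298/133 = (1/286)*(1/7396) - 42298/133 = 1/2115256 - 42298/133 = -89471098155/281329048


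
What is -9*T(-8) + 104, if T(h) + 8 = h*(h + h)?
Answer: -976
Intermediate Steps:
T(h) = -8 + 2*h² (T(h) = -8 + h*(h + h) = -8 + h*(2*h) = -8 + 2*h²)
-9*T(-8) + 104 = -9*(-8 + 2*(-8)²) + 104 = -9*(-8 + 2*64) + 104 = -9*(-8 + 128) + 104 = -9*120 + 104 = -1080 + 104 = -976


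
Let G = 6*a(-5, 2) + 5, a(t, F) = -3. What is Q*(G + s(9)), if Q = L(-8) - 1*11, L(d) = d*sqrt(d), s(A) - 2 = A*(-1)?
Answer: 220 + 320*I*sqrt(2) ≈ 220.0 + 452.55*I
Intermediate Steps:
s(A) = 2 - A (s(A) = 2 + A*(-1) = 2 - A)
L(d) = d**(3/2)
G = -13 (G = 6*(-3) + 5 = -18 + 5 = -13)
Q = -11 - 16*I*sqrt(2) (Q = (-8)**(3/2) - 1*11 = -16*I*sqrt(2) - 11 = -11 - 16*I*sqrt(2) ≈ -11.0 - 22.627*I)
Q*(G + s(9)) = (-11 - 16*I*sqrt(2))*(-13 + (2 - 1*9)) = (-11 - 16*I*sqrt(2))*(-13 + (2 - 9)) = (-11 - 16*I*sqrt(2))*(-13 - 7) = (-11 - 16*I*sqrt(2))*(-20) = 220 + 320*I*sqrt(2)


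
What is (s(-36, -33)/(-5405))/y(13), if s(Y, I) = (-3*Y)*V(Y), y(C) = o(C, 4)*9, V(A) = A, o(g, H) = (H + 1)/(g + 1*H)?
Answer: 7344/27025 ≈ 0.27175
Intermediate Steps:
o(g, H) = (1 + H)/(H + g) (o(g, H) = (1 + H)/(g + H) = (1 + H)/(H + g))
y(C) = 45/(4 + C) (y(C) = ((1 + 4)/(4 + C))*9 = (5/(4 + C))*9 = 45/(4 + C))
s(Y, I) = -3*Y**2 (s(Y, I) = (-3*Y)*Y = -3*Y**2)
(s(-36, -33)/(-5405))/y(13) = (-3*(-36)**2/(-5405))/((45/(4 + 13))) = (-3*1296*(-1/5405))/((45/17)) = (-3888*(-1/5405))/((45*(1/17))) = 3888/(5405*(45/17)) = (3888/5405)*(17/45) = 7344/27025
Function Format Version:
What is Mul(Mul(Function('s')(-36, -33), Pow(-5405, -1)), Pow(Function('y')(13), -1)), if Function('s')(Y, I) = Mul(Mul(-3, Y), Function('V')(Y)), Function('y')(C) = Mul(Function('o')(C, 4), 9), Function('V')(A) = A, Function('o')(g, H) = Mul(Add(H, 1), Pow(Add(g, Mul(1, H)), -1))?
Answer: Rational(7344, 27025) ≈ 0.27175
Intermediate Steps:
Function('o')(g, H) = Mul(Pow(Add(H, g), -1), Add(1, H)) (Function('o')(g, H) = Mul(Add(1, H), Pow(Add(g, H), -1)) = Mul(Add(1, H), Pow(Add(H, g), -1)) = Mul(Pow(Add(H, g), -1), Add(1, H)))
Function('y')(C) = Mul(45, Pow(Add(4, C), -1)) (Function('y')(C) = Mul(Mul(Pow(Add(4, C), -1), Add(1, 4)), 9) = Mul(Mul(Pow(Add(4, C), -1), 5), 9) = Mul(Mul(5, Pow(Add(4, C), -1)), 9) = Mul(45, Pow(Add(4, C), -1)))
Function('s')(Y, I) = Mul(-3, Pow(Y, 2)) (Function('s')(Y, I) = Mul(Mul(-3, Y), Y) = Mul(-3, Pow(Y, 2)))
Mul(Mul(Function('s')(-36, -33), Pow(-5405, -1)), Pow(Function('y')(13), -1)) = Mul(Mul(Mul(-3, Pow(-36, 2)), Pow(-5405, -1)), Pow(Mul(45, Pow(Add(4, 13), -1)), -1)) = Mul(Mul(Mul(-3, 1296), Rational(-1, 5405)), Pow(Mul(45, Pow(17, -1)), -1)) = Mul(Mul(-3888, Rational(-1, 5405)), Pow(Mul(45, Rational(1, 17)), -1)) = Mul(Rational(3888, 5405), Pow(Rational(45, 17), -1)) = Mul(Rational(3888, 5405), Rational(17, 45)) = Rational(7344, 27025)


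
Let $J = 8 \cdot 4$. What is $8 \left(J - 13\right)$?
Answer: $152$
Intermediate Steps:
$J = 32$
$8 \left(J - 13\right) = 8 \left(32 - 13\right) = 8 \cdot 19 = 152$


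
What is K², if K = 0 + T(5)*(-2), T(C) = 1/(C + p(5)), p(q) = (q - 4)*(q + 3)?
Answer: 4/169 ≈ 0.023669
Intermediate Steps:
p(q) = (-4 + q)*(3 + q)
T(C) = 1/(8 + C) (T(C) = 1/(C + (-12 + 5² - 1*5)) = 1/(C + (-12 + 25 - 5)) = 1/(C + 8) = 1/(8 + C))
K = -2/13 (K = 0 - 2/(8 + 5) = 0 - 2/13 = -2/13 ≈ -0.15385)
K² = (-2/13)² = 4/169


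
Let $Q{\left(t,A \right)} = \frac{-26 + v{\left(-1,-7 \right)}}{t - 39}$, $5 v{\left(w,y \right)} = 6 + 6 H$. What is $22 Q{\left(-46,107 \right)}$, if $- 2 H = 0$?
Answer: $\frac{2728}{425} \approx 6.4188$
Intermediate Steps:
$H = 0$ ($H = \left(- \frac{1}{2}\right) 0 = 0$)
$v{\left(w,y \right)} = \frac{6}{5}$ ($v{\left(w,y \right)} = \frac{6 + 6 \cdot 0}{5} = \frac{6 + 0}{5} = \frac{1}{5} \cdot 6 = \frac{6}{5}$)
$Q{\left(t,A \right)} = - \frac{124}{5 \left(-39 + t\right)}$ ($Q{\left(t,A \right)} = \frac{-26 + \frac{6}{5}}{t - 39} = - \frac{124}{5 \left(-39 + t\right)}$)
$22 Q{\left(-46,107 \right)} = 22 \left(- \frac{124}{-195 + 5 \left(-46\right)}\right) = 22 \left(- \frac{124}{-195 - 230}\right) = 22 \left(- \frac{124}{-425}\right) = 22 \left(\left(-124\right) \left(- \frac{1}{425}\right)\right) = 22 \cdot \frac{124}{425} = \frac{2728}{425}$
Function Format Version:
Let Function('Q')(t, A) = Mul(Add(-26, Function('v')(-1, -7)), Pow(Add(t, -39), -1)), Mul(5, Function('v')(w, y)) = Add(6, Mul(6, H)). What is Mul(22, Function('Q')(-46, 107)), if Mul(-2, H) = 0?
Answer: Rational(2728, 425) ≈ 6.4188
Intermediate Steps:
H = 0 (H = Mul(Rational(-1, 2), 0) = 0)
Function('v')(w, y) = Rational(6, 5) (Function('v')(w, y) = Mul(Rational(1, 5), Add(6, Mul(6, 0))) = Mul(Rational(1, 5), Add(6, 0)) = Mul(Rational(1, 5), 6) = Rational(6, 5))
Function('Q')(t, A) = Mul(Rational(-124, 5), Pow(Add(-39, t), -1)) (Function('Q')(t, A) = Mul(Add(-26, Rational(6, 5)), Pow(Add(t, -39), -1)) = Mul(Rational(-124, 5), Pow(Add(-39, t), -1)))
Mul(22, Function('Q')(-46, 107)) = Mul(22, Mul(-124, Pow(Add(-195, Mul(5, -46)), -1))) = Mul(22, Mul(-124, Pow(Add(-195, -230), -1))) = Mul(22, Mul(-124, Pow(-425, -1))) = Mul(22, Mul(-124, Rational(-1, 425))) = Mul(22, Rational(124, 425)) = Rational(2728, 425)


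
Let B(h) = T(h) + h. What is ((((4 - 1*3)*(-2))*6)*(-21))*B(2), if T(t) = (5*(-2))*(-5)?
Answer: 13104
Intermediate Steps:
T(t) = 50 (T(t) = -10*(-5) = 50)
B(h) = 50 + h
((((4 - 1*3)*(-2))*6)*(-21))*B(2) = ((((4 - 1*3)*(-2))*6)*(-21))*(50 + 2) = ((((4 - 3)*(-2))*6)*(-21))*52 = (((1*(-2))*6)*(-21))*52 = (-2*6*(-21))*52 = -12*(-21)*52 = 252*52 = 13104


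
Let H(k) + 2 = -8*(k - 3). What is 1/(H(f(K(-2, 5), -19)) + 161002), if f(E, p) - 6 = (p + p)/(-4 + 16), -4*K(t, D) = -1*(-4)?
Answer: 3/483004 ≈ 6.2111e-6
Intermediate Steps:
K(t, D) = -1 (K(t, D) = -(-1)*(-4)/4 = -¼*4 = -1)
f(E, p) = 6 + p/6 (f(E, p) = 6 + (p + p)/(-4 + 16) = 6 + (2*p)/12 = 6 + (2*p)*(1/12) = 6 + p/6)
H(k) = 22 - 8*k (H(k) = -2 - 8*(k - 3) = -2 - 8*(-3 + k) = -2 + (24 - 8*k) = 22 - 8*k)
1/(H(f(K(-2, 5), -19)) + 161002) = 1/((22 - 8*(6 + (⅙)*(-19))) + 161002) = 1/((22 - 8*(6 - 19/6)) + 161002) = 1/((22 - 8*17/6) + 161002) = 1/((22 - 68/3) + 161002) = 1/(-⅔ + 161002) = 1/(483004/3) = 3/483004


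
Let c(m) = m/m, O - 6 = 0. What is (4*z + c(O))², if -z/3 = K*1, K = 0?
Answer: 1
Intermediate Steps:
O = 6 (O = 6 + 0 = 6)
z = 0 (z = -0 = -3*0 = 0)
c(m) = 1
(4*z + c(O))² = (4*0 + 1)² = (0 + 1)² = 1² = 1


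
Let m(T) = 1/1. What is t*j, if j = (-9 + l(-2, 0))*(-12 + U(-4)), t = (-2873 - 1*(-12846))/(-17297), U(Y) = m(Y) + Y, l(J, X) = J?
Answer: -1645545/17297 ≈ -95.135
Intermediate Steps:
m(T) = 1 (m(T) = 1*1 = 1)
U(Y) = 1 + Y
t = -9973/17297 (t = (-2873 + 12846)*(-1/17297) = 9973*(-1/17297) = -9973/17297 ≈ -0.57657)
j = 165 (j = (-9 - 2)*(-12 + (1 - 4)) = -11*(-12 - 3) = -11*(-15) = 165)
t*j = -9973/17297*165 = -1645545/17297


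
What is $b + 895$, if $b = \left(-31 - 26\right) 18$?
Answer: $-131$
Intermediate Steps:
$b = -1026$ ($b = \left(-57\right) 18 = -1026$)
$b + 895 = -1026 + 895 = -131$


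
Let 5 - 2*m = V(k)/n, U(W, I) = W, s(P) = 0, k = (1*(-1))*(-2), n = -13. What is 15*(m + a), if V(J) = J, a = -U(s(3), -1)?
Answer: 1005/26 ≈ 38.654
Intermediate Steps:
k = 2 (k = -1*(-2) = 2)
a = 0 (a = -1*0 = 0)
m = 67/26 (m = 5/2 - 1/(-13) = 5/2 - (-1)/13 = 5/2 - ½*(-2/13) = 5/2 + 1/13 = 67/26 ≈ 2.5769)
15*(m + a) = 15*(67/26 + 0) = 15*(67/26) = 1005/26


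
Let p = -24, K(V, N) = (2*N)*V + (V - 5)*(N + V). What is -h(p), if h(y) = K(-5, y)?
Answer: -530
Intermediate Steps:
K(V, N) = (-5 + V)*(N + V) + 2*N*V (K(V, N) = 2*N*V + (-5 + V)*(N + V) = (-5 + V)*(N + V) + 2*N*V)
h(y) = 50 - 20*y (h(y) = (-5)² - 5*y - 5*(-5) + 3*y*(-5) = 25 - 5*y + 25 - 15*y = 50 - 20*y)
-h(p) = -(50 - 20*(-24)) = -(50 + 480) = -1*530 = -530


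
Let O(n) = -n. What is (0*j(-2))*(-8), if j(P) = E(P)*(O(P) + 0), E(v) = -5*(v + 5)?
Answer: 0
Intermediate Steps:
E(v) = -25 - 5*v (E(v) = -5*(5 + v) = -25 - 5*v)
j(P) = -P*(-25 - 5*P) (j(P) = (-25 - 5*P)*(-P + 0) = (-25 - 5*P)*(-P) = -P*(-25 - 5*P))
(0*j(-2))*(-8) = (0*(5*(-2)*(5 - 2)))*(-8) = (0*(5*(-2)*3))*(-8) = (0*(-30))*(-8) = 0*(-8) = 0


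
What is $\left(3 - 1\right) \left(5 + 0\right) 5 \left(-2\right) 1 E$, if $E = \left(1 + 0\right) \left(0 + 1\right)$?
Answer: $-100$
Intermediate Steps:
$E = 1$ ($E = 1 \cdot 1 = 1$)
$\left(3 - 1\right) \left(5 + 0\right) 5 \left(-2\right) 1 E = \left(3 - 1\right) \left(5 + 0\right) 5 \left(-2\right) 1 \cdot 1 = 2 \cdot 5 \left(\left(-10\right) 1\right) 1 = 10 \left(-10\right) 1 = \left(-100\right) 1 = -100$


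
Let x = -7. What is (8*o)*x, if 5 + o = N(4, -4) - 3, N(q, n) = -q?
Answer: 672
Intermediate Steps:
o = -12 (o = -5 + (-1*4 - 3) = -5 + (-4 - 3) = -5 - 7 = -12)
(8*o)*x = (8*(-12))*(-7) = -96*(-7) = 672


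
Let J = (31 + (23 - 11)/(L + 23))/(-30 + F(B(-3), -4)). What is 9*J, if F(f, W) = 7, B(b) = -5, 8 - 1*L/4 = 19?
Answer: -1917/161 ≈ -11.907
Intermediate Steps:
L = -44 (L = 32 - 4*19 = 32 - 76 = -44)
J = -213/161 (J = (31 + (23 - 11)/(-44 + 23))/(-30 + 7) = (31 + 12/(-21))/(-23) = (31 + 12*(-1/21))*(-1/23) = (31 - 4/7)*(-1/23) = (213/7)*(-1/23) = -213/161 ≈ -1.3230)
9*J = 9*(-213/161) = -1917/161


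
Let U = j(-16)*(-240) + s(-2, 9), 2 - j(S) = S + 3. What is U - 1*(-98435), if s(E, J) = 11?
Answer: 94846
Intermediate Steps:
j(S) = -1 - S (j(S) = 2 - (S + 3) = 2 - (3 + S) = 2 + (-3 - S) = -1 - S)
U = -3589 (U = (-1 - 1*(-16))*(-240) + 11 = (-1 + 16)*(-240) + 11 = 15*(-240) + 11 = -3600 + 11 = -3589)
U - 1*(-98435) = -3589 - 1*(-98435) = -3589 + 98435 = 94846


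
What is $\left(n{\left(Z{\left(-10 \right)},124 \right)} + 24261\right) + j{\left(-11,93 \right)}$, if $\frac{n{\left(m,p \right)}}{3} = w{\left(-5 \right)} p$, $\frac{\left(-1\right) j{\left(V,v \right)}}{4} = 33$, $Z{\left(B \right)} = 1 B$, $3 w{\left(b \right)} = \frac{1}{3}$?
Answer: $\frac{72511}{3} \approx 24170.0$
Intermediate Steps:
$w{\left(b \right)} = \frac{1}{9}$ ($w{\left(b \right)} = \frac{1}{3 \cdot 3} = \frac{1}{3} \cdot \frac{1}{3} = \frac{1}{9}$)
$Z{\left(B \right)} = B$
$j{\left(V,v \right)} = -132$ ($j{\left(V,v \right)} = \left(-4\right) 33 = -132$)
$n{\left(m,p \right)} = \frac{p}{3}$ ($n{\left(m,p \right)} = 3 \frac{p}{9} = \frac{p}{3}$)
$\left(n{\left(Z{\left(-10 \right)},124 \right)} + 24261\right) + j{\left(-11,93 \right)} = \left(\frac{1}{3} \cdot 124 + 24261\right) - 132 = \left(\frac{124}{3} + 24261\right) - 132 = \frac{72907}{3} - 132 = \frac{72511}{3}$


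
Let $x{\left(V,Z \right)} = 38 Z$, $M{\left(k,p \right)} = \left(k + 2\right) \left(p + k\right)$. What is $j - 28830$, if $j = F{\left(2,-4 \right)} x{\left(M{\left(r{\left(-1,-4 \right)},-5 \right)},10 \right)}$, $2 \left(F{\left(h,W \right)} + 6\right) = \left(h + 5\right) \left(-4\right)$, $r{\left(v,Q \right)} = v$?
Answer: $-36430$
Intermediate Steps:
$M{\left(k,p \right)} = \left(2 + k\right) \left(k + p\right)$
$F{\left(h,W \right)} = -16 - 2 h$ ($F{\left(h,W \right)} = -6 + \frac{\left(h + 5\right) \left(-4\right)}{2} = -6 + \frac{\left(5 + h\right) \left(-4\right)}{2} = -6 + \frac{-20 - 4 h}{2} = -6 - \left(10 + 2 h\right) = -16 - 2 h$)
$j = -7600$ ($j = \left(-16 - 4\right) 38 \cdot 10 = \left(-16 - 4\right) 380 = \left(-20\right) 380 = -7600$)
$j - 28830 = -7600 - 28830 = -36430$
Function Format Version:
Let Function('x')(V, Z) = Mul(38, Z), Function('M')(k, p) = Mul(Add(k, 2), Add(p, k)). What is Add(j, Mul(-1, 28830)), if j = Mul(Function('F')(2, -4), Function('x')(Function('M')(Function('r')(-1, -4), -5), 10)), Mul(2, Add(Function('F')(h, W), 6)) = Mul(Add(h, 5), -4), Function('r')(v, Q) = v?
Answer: -36430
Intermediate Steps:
Function('M')(k, p) = Mul(Add(2, k), Add(k, p))
Function('F')(h, W) = Add(-16, Mul(-2, h)) (Function('F')(h, W) = Add(-6, Mul(Rational(1, 2), Mul(Add(h, 5), -4))) = Add(-6, Mul(Rational(1, 2), Mul(Add(5, h), -4))) = Add(-6, Mul(Rational(1, 2), Add(-20, Mul(-4, h)))) = Add(-6, Add(-10, Mul(-2, h))) = Add(-16, Mul(-2, h)))
j = -7600 (j = Mul(Add(-16, Mul(-2, 2)), Mul(38, 10)) = Mul(Add(-16, -4), 380) = Mul(-20, 380) = -7600)
Add(j, Mul(-1, 28830)) = Add(-7600, Mul(-1, 28830)) = Add(-7600, -28830) = -36430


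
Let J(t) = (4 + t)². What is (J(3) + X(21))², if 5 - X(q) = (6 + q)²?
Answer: 455625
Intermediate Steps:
X(q) = 5 - (6 + q)²
(J(3) + X(21))² = ((4 + 3)² + (5 - (6 + 21)²))² = (7² + (5 - 1*27²))² = (49 + (5 - 1*729))² = (49 + (5 - 729))² = (49 - 724)² = (-675)² = 455625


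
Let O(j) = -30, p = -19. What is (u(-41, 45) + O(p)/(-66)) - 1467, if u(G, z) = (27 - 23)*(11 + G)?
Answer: -17452/11 ≈ -1586.5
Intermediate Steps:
u(G, z) = 44 + 4*G (u(G, z) = 4*(11 + G) = 44 + 4*G)
(u(-41, 45) + O(p)/(-66)) - 1467 = ((44 + 4*(-41)) - 30/(-66)) - 1467 = ((44 - 164) - 30*(-1/66)) - 1467 = (-120 + 5/11) - 1467 = -1315/11 - 1467 = -17452/11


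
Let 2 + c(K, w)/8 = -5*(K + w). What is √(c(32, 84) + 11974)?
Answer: √7318 ≈ 85.545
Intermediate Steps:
c(K, w) = -16 - 40*K - 40*w (c(K, w) = -16 + 8*(-5*(K + w)) = -16 + 8*(-5*K - 5*w) = -16 + (-40*K - 40*w) = -16 - 40*K - 40*w)
√(c(32, 84) + 11974) = √((-16 - 40*32 - 40*84) + 11974) = √((-16 - 1280 - 3360) + 11974) = √(-4656 + 11974) = √7318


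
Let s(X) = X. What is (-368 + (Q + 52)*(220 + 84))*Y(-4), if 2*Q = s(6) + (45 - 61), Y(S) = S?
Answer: -55680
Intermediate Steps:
Q = -5 (Q = (6 + (45 - 61))/2 = (6 - 16)/2 = (1/2)*(-10) = -5)
(-368 + (Q + 52)*(220 + 84))*Y(-4) = (-368 + (-5 + 52)*(220 + 84))*(-4) = (-368 + 47*304)*(-4) = (-368 + 14288)*(-4) = 13920*(-4) = -55680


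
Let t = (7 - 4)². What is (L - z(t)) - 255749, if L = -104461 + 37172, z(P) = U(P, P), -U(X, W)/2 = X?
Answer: -323020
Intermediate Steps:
t = 9 (t = 3² = 9)
U(X, W) = -2*X
z(P) = -2*P
L = -67289
(L - z(t)) - 255749 = (-67289 - (-2)*9) - 255749 = (-67289 - 1*(-18)) - 255749 = (-67289 + 18) - 255749 = -67271 - 255749 = -323020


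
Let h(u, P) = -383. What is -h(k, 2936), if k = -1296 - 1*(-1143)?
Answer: 383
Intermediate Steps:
k = -153 (k = -1296 + 1143 = -153)
-h(k, 2936) = -1*(-383) = 383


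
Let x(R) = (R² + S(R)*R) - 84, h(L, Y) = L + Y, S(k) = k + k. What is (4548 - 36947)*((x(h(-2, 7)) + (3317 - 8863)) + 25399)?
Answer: -642925756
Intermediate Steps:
S(k) = 2*k
x(R) = -84 + 3*R² (x(R) = (R² + (2*R)*R) - 84 = (R² + 2*R²) - 84 = 3*R² - 84 = -84 + 3*R²)
(4548 - 36947)*((x(h(-2, 7)) + (3317 - 8863)) + 25399) = (4548 - 36947)*(((-84 + 3*(-2 + 7)²) + (3317 - 8863)) + 25399) = -32399*(((-84 + 3*5²) - 5546) + 25399) = -32399*(((-84 + 3*25) - 5546) + 25399) = -32399*(((-84 + 75) - 5546) + 25399) = -32399*((-9 - 5546) + 25399) = -32399*(-5555 + 25399) = -32399*19844 = -642925756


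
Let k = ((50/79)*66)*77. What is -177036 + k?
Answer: -13731744/79 ≈ -1.7382e+5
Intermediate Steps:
k = 254100/79 (k = ((50*(1/79))*66)*77 = ((50/79)*66)*77 = (3300/79)*77 = 254100/79 ≈ 3216.5)
-177036 + k = -177036 + 254100/79 = -13731744/79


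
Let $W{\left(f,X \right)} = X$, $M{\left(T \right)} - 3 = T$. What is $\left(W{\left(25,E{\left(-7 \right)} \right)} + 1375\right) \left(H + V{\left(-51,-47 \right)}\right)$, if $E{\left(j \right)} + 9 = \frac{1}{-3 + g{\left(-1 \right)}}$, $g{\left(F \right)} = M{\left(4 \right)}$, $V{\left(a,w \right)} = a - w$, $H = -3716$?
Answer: $-5082450$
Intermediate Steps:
$M{\left(T \right)} = 3 + T$
$g{\left(F \right)} = 7$ ($g{\left(F \right)} = 3 + 4 = 7$)
$E{\left(j \right)} = - \frac{35}{4}$ ($E{\left(j \right)} = -9 + \frac{1}{-3 + 7} = -9 + \frac{1}{4} = - \frac{35}{4}$)
$\left(W{\left(25,E{\left(-7 \right)} \right)} + 1375\right) \left(H + V{\left(-51,-47 \right)}\right) = \left(- \frac{35}{4} + 1375\right) \left(-3716 - 4\right) = \frac{5465 \left(-3716 + \left(-51 + 47\right)\right)}{4} = \frac{5465 \left(-3716 - 4\right)}{4} = \frac{5465}{4} \left(-3720\right) = -5082450$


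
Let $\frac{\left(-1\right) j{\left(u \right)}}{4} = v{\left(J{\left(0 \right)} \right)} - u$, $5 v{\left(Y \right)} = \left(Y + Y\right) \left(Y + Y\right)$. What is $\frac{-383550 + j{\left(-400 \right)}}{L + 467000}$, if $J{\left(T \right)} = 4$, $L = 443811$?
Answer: $- \frac{1926006}{4554055} \approx -0.42292$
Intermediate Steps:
$v{\left(Y \right)} = \frac{4 Y^{2}}{5}$ ($v{\left(Y \right)} = \frac{\left(Y + Y\right) \left(Y + Y\right)}{5} = \frac{2 Y 2 Y}{5} = \frac{4 Y^{2}}{5}$)
$j{\left(u \right)} = - \frac{256}{5} + 4 u$ ($j{\left(u \right)} = - 4 \left(\frac{4 \cdot 4^{2}}{5} - u\right) = - 4 \left(\frac{4}{5} \cdot 16 - u\right) = - 4 \left(\frac{64}{5} - u\right) = - \frac{256}{5} + 4 u$)
$\frac{-383550 + j{\left(-400 \right)}}{L + 467000} = \frac{-383550 + \left(- \frac{256}{5} + 4 \left(-400\right)\right)}{443811 + 467000} = \frac{-383550 - \frac{8256}{5}}{910811} = \left(-383550 - \frac{8256}{5}\right) \frac{1}{910811} = \left(- \frac{1926006}{5}\right) \frac{1}{910811} = - \frac{1926006}{4554055}$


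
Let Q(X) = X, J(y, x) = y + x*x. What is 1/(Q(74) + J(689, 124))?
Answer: 1/16139 ≈ 6.1962e-5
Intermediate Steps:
J(y, x) = y + x²
1/(Q(74) + J(689, 124)) = 1/(74 + (689 + 124²)) = 1/(74 + (689 + 15376)) = 1/(74 + 16065) = 1/16139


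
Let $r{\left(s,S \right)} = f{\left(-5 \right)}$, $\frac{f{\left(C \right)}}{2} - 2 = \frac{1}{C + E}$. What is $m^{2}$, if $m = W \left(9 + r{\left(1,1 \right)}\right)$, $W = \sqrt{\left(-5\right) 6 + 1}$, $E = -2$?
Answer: $- \frac{229709}{49} \approx -4687.9$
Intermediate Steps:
$f{\left(C \right)} = 4 + \frac{2}{-2 + C}$ ($f{\left(C \right)} = 4 + \frac{2}{C - 2} = 4 + \frac{2}{-2 + C}$)
$r{\left(s,S \right)} = \frac{26}{7}$ ($r{\left(s,S \right)} = \frac{2 \left(-3 + 2 \left(-5\right)\right)}{-2 - 5} = \frac{2 \left(-3 - 10\right)}{-7} = 2 \left(- \frac{1}{7}\right) \left(-13\right) = \frac{26}{7}$)
$W = i \sqrt{29}$ ($W = \sqrt{-30 + 1} = \sqrt{-29} = i \sqrt{29} \approx 5.3852 i$)
$m = \frac{89 i \sqrt{29}}{7}$ ($m = i \sqrt{29} \left(9 + \frac{26}{7}\right) = i \sqrt{29} \cdot \frac{89}{7} = \frac{89 i \sqrt{29}}{7} \approx 68.469 i$)
$m^{2} = \left(\frac{89 i \sqrt{29}}{7}\right)^{2} = - \frac{229709}{49}$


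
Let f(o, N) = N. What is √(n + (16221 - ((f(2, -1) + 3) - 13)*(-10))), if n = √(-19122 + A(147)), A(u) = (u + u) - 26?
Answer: √(16111 + I*√18854) ≈ 126.93 + 0.5409*I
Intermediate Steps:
A(u) = -26 + 2*u (A(u) = 2*u - 26 = -26 + 2*u)
n = I*√18854 (n = √(-19122 + (-26 + 2*147)) = √(-19122 + (-26 + 294)) = √(-19122 + 268) = √(-18854) = I*√18854 ≈ 137.31*I)
√(n + (16221 - ((f(2, -1) + 3) - 13)*(-10))) = √(I*√18854 + (16221 - ((-1 + 3) - 13)*(-10))) = √(I*√18854 + (16221 - (2 - 13)*(-10))) = √(I*√18854 + (16221 - (-11)*(-10))) = √(I*√18854 + (16221 - 1*110)) = √(I*√18854 + (16221 - 110)) = √(I*√18854 + 16111) = √(16111 + I*√18854)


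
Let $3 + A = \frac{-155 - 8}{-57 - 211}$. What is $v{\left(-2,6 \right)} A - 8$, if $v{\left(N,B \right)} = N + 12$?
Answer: $- \frac{4277}{134} \approx -31.918$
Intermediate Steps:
$v{\left(N,B \right)} = 12 + N$
$A = - \frac{641}{268}$ ($A = -3 + \frac{-155 - 8}{-57 - 211} = -3 - \frac{163}{-268} = -3 - - \frac{163}{268} = -3 + \frac{163}{268} = - \frac{641}{268} \approx -2.3918$)
$v{\left(-2,6 \right)} A - 8 = \left(12 - 2\right) \left(- \frac{641}{268}\right) - 8 = 10 \left(- \frac{641}{268}\right) - 8 = - \frac{3205}{134} - 8 = - \frac{4277}{134}$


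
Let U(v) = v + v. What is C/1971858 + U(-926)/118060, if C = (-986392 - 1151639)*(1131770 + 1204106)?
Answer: -3509597259454157/1385699735 ≈ -2.5327e+6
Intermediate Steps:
U(v) = 2*v
C = -4994175300156 (C = -2138031*2335876 = -4994175300156)
C/1971858 + U(-926)/118060 = -4994175300156/1971858 + (2*(-926))/118060 = -4994175300156*1/1971858 - 1852*1/118060 = -118908935718/46949 - 463/29515 = -3509597259454157/1385699735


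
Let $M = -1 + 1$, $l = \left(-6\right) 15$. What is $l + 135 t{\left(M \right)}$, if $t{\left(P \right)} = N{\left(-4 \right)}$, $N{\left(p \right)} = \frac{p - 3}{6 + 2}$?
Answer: $- \frac{1665}{8} \approx -208.13$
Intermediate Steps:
$l = -90$
$M = 0$
$N{\left(p \right)} = - \frac{3}{8} + \frac{p}{8}$ ($N{\left(p \right)} = \frac{-3 + p}{8} = \left(-3 + p\right) \frac{1}{8} = - \frac{3}{8} + \frac{p}{8}$)
$t{\left(P \right)} = - \frac{7}{8}$ ($t{\left(P \right)} = - \frac{3}{8} + \frac{1}{8} \left(-4\right) = - \frac{3}{8} - \frac{1}{2} = - \frac{7}{8}$)
$l + 135 t{\left(M \right)} = -90 + 135 \left(- \frac{7}{8}\right) = -90 - \frac{945}{8} = - \frac{1665}{8}$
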